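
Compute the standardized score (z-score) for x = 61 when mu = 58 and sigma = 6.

0.5

Step 1: Recall the z-score formula: z = (x - mu) / sigma
Step 2: Substitute values: z = (61 - 58) / 6
Step 3: z = 3 / 6 = 0.5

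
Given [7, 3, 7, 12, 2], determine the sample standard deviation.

3.9623

Step 1: Compute the mean: 6.2
Step 2: Sum of squared deviations from the mean: 62.8
Step 3: Sample variance = 62.8 / 4 = 15.7
Step 4: Standard deviation = sqrt(15.7) = 3.9623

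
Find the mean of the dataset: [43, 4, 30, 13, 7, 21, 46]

23.4286

Step 1: Sum all values: 43 + 4 + 30 + 13 + 7 + 21 + 46 = 164
Step 2: Count the number of values: n = 7
Step 3: Mean = sum / n = 164 / 7 = 23.4286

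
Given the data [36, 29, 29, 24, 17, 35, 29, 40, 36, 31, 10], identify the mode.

29

Step 1: Count the frequency of each value:
  10: appears 1 time(s)
  17: appears 1 time(s)
  24: appears 1 time(s)
  29: appears 3 time(s)
  31: appears 1 time(s)
  35: appears 1 time(s)
  36: appears 2 time(s)
  40: appears 1 time(s)
Step 2: The value 29 appears most frequently (3 times).
Step 3: Mode = 29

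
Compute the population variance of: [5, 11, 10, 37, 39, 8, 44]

249.7143

Step 1: Compute the mean: (5 + 11 + 10 + 37 + 39 + 8 + 44) / 7 = 22
Step 2: Compute squared deviations from the mean:
  (5 - 22)^2 = 289
  (11 - 22)^2 = 121
  (10 - 22)^2 = 144
  (37 - 22)^2 = 225
  (39 - 22)^2 = 289
  (8 - 22)^2 = 196
  (44 - 22)^2 = 484
Step 3: Sum of squared deviations = 1748
Step 4: Population variance = 1748 / 7 = 249.7143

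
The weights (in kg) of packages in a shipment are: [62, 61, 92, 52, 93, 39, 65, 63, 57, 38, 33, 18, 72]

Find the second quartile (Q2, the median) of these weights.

61

Step 1: Sort the data: [18, 33, 38, 39, 52, 57, 61, 62, 63, 65, 72, 92, 93]
Step 2: n = 13
Step 3: Q2 is the median. Since n is odd, it is the middle value at position 7: 61
Step 4: Q2 = 61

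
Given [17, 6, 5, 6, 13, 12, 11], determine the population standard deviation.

4.1404

Step 1: Compute the mean: 10
Step 2: Sum of squared deviations from the mean: 120
Step 3: Population variance = 120 / 7 = 17.1429
Step 4: Standard deviation = sqrt(17.1429) = 4.1404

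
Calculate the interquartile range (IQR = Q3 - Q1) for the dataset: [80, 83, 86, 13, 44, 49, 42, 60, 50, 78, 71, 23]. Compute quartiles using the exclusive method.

37

Step 1: Sort the data: [13, 23, 42, 44, 49, 50, 60, 71, 78, 80, 83, 86]
Step 2: n = 12
Step 3: Using the exclusive quartile method:
  Q1 = 42.5
  Q2 (median) = 55
  Q3 = 79.5
  IQR = Q3 - Q1 = 79.5 - 42.5 = 37
Step 4: IQR = 37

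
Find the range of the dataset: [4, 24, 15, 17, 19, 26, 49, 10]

45

Step 1: Identify the maximum value: max = 49
Step 2: Identify the minimum value: min = 4
Step 3: Range = max - min = 49 - 4 = 45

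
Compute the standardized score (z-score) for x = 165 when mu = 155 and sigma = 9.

1.1111

Step 1: Recall the z-score formula: z = (x - mu) / sigma
Step 2: Substitute values: z = (165 - 155) / 9
Step 3: z = 10 / 9 = 1.1111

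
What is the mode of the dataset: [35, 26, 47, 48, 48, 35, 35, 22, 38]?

35

Step 1: Count the frequency of each value:
  22: appears 1 time(s)
  26: appears 1 time(s)
  35: appears 3 time(s)
  38: appears 1 time(s)
  47: appears 1 time(s)
  48: appears 2 time(s)
Step 2: The value 35 appears most frequently (3 times).
Step 3: Mode = 35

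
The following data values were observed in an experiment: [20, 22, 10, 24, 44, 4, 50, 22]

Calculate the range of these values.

46

Step 1: Identify the maximum value: max = 50
Step 2: Identify the minimum value: min = 4
Step 3: Range = max - min = 50 - 4 = 46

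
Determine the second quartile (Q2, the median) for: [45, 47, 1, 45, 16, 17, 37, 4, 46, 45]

41

Step 1: Sort the data: [1, 4, 16, 17, 37, 45, 45, 45, 46, 47]
Step 2: n = 10
Step 3: Q2 is the median. Since n is even, it is the average of the values at positions 5 and 6:
  Q2 = (37 + 45) / 2 = 41
Step 4: Q2 = 41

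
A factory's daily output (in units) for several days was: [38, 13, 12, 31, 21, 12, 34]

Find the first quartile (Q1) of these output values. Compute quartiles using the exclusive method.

12

Step 1: Sort the data: [12, 12, 13, 21, 31, 34, 38]
Step 2: n = 7
Step 3: Using the exclusive quartile method:
  Q1 = 12
  Q2 (median) = 21
  Q3 = 34
  IQR = Q3 - Q1 = 34 - 12 = 22
Step 4: Q1 = 12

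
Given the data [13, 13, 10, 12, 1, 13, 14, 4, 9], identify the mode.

13

Step 1: Count the frequency of each value:
  1: appears 1 time(s)
  4: appears 1 time(s)
  9: appears 1 time(s)
  10: appears 1 time(s)
  12: appears 1 time(s)
  13: appears 3 time(s)
  14: appears 1 time(s)
Step 2: The value 13 appears most frequently (3 times).
Step 3: Mode = 13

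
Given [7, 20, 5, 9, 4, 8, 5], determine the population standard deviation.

5.0629

Step 1: Compute the mean: 8.2857
Step 2: Sum of squared deviations from the mean: 179.4286
Step 3: Population variance = 179.4286 / 7 = 25.6327
Step 4: Standard deviation = sqrt(25.6327) = 5.0629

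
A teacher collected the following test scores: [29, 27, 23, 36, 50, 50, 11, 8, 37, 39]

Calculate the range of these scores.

42

Step 1: Identify the maximum value: max = 50
Step 2: Identify the minimum value: min = 8
Step 3: Range = max - min = 50 - 8 = 42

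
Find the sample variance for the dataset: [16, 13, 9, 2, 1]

43.7

Step 1: Compute the mean: (16 + 13 + 9 + 2 + 1) / 5 = 8.2
Step 2: Compute squared deviations from the mean:
  (16 - 8.2)^2 = 60.84
  (13 - 8.2)^2 = 23.04
  (9 - 8.2)^2 = 0.64
  (2 - 8.2)^2 = 38.44
  (1 - 8.2)^2 = 51.84
Step 3: Sum of squared deviations = 174.8
Step 4: Sample variance = 174.8 / 4 = 43.7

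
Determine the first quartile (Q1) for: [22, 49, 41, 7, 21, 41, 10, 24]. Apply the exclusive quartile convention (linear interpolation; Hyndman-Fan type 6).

12.75

Step 1: Sort the data: [7, 10, 21, 22, 24, 41, 41, 49]
Step 2: n = 8
Step 3: Using the exclusive quartile method:
  Q1 = 12.75
  Q2 (median) = 23
  Q3 = 41
  IQR = Q3 - Q1 = 41 - 12.75 = 28.25
Step 4: Q1 = 12.75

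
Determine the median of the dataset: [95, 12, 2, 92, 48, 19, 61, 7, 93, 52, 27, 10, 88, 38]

43

Step 1: Sort the data in ascending order: [2, 7, 10, 12, 19, 27, 38, 48, 52, 61, 88, 92, 93, 95]
Step 2: The number of values is n = 14.
Step 3: Since n is even, the median is the average of positions 7 and 8:
  Median = (38 + 48) / 2 = 43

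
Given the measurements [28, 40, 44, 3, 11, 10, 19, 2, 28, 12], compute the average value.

19.7

Step 1: Sum all values: 28 + 40 + 44 + 3 + 11 + 10 + 19 + 2 + 28 + 12 = 197
Step 2: Count the number of values: n = 10
Step 3: Mean = sum / n = 197 / 10 = 19.7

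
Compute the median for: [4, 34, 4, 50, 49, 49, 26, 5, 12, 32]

29

Step 1: Sort the data in ascending order: [4, 4, 5, 12, 26, 32, 34, 49, 49, 50]
Step 2: The number of values is n = 10.
Step 3: Since n is even, the median is the average of positions 5 and 6:
  Median = (26 + 32) / 2 = 29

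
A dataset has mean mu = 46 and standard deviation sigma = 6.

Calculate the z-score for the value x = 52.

1

Step 1: Recall the z-score formula: z = (x - mu) / sigma
Step 2: Substitute values: z = (52 - 46) / 6
Step 3: z = 6 / 6 = 1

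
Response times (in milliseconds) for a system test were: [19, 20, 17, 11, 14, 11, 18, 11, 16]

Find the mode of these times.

11

Step 1: Count the frequency of each value:
  11: appears 3 time(s)
  14: appears 1 time(s)
  16: appears 1 time(s)
  17: appears 1 time(s)
  18: appears 1 time(s)
  19: appears 1 time(s)
  20: appears 1 time(s)
Step 2: The value 11 appears most frequently (3 times).
Step 3: Mode = 11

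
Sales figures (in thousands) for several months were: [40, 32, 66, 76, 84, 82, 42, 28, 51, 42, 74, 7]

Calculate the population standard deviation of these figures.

23.3202

Step 1: Compute the mean: 52
Step 2: Sum of squared deviations from the mean: 6526
Step 3: Population variance = 6526 / 12 = 543.8333
Step 4: Standard deviation = sqrt(543.8333) = 23.3202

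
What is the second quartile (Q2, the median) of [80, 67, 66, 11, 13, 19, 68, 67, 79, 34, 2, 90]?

66.5

Step 1: Sort the data: [2, 11, 13, 19, 34, 66, 67, 67, 68, 79, 80, 90]
Step 2: n = 12
Step 3: Q2 is the median. Since n is even, it is the average of the values at positions 6 and 7:
  Q2 = (66 + 67) / 2 = 66.5
Step 4: Q2 = 66.5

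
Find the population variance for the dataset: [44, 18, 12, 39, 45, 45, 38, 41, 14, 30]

156.84

Step 1: Compute the mean: (44 + 18 + 12 + 39 + 45 + 45 + 38 + 41 + 14 + 30) / 10 = 32.6
Step 2: Compute squared deviations from the mean:
  (44 - 32.6)^2 = 129.96
  (18 - 32.6)^2 = 213.16
  (12 - 32.6)^2 = 424.36
  (39 - 32.6)^2 = 40.96
  (45 - 32.6)^2 = 153.76
  (45 - 32.6)^2 = 153.76
  (38 - 32.6)^2 = 29.16
  (41 - 32.6)^2 = 70.56
  (14 - 32.6)^2 = 345.96
  (30 - 32.6)^2 = 6.76
Step 3: Sum of squared deviations = 1568.4
Step 4: Population variance = 1568.4 / 10 = 156.84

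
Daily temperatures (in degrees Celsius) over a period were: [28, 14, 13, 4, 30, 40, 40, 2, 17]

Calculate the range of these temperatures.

38

Step 1: Identify the maximum value: max = 40
Step 2: Identify the minimum value: min = 2
Step 3: Range = max - min = 40 - 2 = 38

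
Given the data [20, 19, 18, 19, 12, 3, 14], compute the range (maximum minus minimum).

17

Step 1: Identify the maximum value: max = 20
Step 2: Identify the minimum value: min = 3
Step 3: Range = max - min = 20 - 3 = 17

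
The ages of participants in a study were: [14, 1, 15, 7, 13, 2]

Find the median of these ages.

10

Step 1: Sort the data in ascending order: [1, 2, 7, 13, 14, 15]
Step 2: The number of values is n = 6.
Step 3: Since n is even, the median is the average of positions 3 and 4:
  Median = (7 + 13) / 2 = 10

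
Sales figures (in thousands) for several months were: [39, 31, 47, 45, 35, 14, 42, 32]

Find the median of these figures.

37

Step 1: Sort the data in ascending order: [14, 31, 32, 35, 39, 42, 45, 47]
Step 2: The number of values is n = 8.
Step 3: Since n is even, the median is the average of positions 4 and 5:
  Median = (35 + 39) / 2 = 37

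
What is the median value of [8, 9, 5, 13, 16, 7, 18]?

9

Step 1: Sort the data in ascending order: [5, 7, 8, 9, 13, 16, 18]
Step 2: The number of values is n = 7.
Step 3: Since n is odd, the median is the middle value at position 4: 9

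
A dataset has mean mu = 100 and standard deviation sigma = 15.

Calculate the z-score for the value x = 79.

-1.4

Step 1: Recall the z-score formula: z = (x - mu) / sigma
Step 2: Substitute values: z = (79 - 100) / 15
Step 3: z = -21 / 15 = -1.4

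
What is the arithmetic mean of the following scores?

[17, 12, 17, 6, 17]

13.8

Step 1: Sum all values: 17 + 12 + 17 + 6 + 17 = 69
Step 2: Count the number of values: n = 5
Step 3: Mean = sum / n = 69 / 5 = 13.8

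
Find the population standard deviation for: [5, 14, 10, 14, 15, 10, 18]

3.9538

Step 1: Compute the mean: 12.2857
Step 2: Sum of squared deviations from the mean: 109.4286
Step 3: Population variance = 109.4286 / 7 = 15.6327
Step 4: Standard deviation = sqrt(15.6327) = 3.9538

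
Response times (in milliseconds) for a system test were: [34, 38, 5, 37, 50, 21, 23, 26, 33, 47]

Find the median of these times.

33.5

Step 1: Sort the data in ascending order: [5, 21, 23, 26, 33, 34, 37, 38, 47, 50]
Step 2: The number of values is n = 10.
Step 3: Since n is even, the median is the average of positions 5 and 6:
  Median = (33 + 34) / 2 = 33.5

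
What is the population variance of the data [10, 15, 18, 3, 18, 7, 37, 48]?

207.75

Step 1: Compute the mean: (10 + 15 + 18 + 3 + 18 + 7 + 37 + 48) / 8 = 19.5
Step 2: Compute squared deviations from the mean:
  (10 - 19.5)^2 = 90.25
  (15 - 19.5)^2 = 20.25
  (18 - 19.5)^2 = 2.25
  (3 - 19.5)^2 = 272.25
  (18 - 19.5)^2 = 2.25
  (7 - 19.5)^2 = 156.25
  (37 - 19.5)^2 = 306.25
  (48 - 19.5)^2 = 812.25
Step 3: Sum of squared deviations = 1662
Step 4: Population variance = 1662 / 8 = 207.75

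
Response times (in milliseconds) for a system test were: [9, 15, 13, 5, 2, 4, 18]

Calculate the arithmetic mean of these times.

9.4286

Step 1: Sum all values: 9 + 15 + 13 + 5 + 2 + 4 + 18 = 66
Step 2: Count the number of values: n = 7
Step 3: Mean = sum / n = 66 / 7 = 9.4286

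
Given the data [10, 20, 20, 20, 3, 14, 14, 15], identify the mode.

20

Step 1: Count the frequency of each value:
  3: appears 1 time(s)
  10: appears 1 time(s)
  14: appears 2 time(s)
  15: appears 1 time(s)
  20: appears 3 time(s)
Step 2: The value 20 appears most frequently (3 times).
Step 3: Mode = 20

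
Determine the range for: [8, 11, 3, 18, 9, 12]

15

Step 1: Identify the maximum value: max = 18
Step 2: Identify the minimum value: min = 3
Step 3: Range = max - min = 18 - 3 = 15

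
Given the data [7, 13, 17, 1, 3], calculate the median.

7

Step 1: Sort the data in ascending order: [1, 3, 7, 13, 17]
Step 2: The number of values is n = 5.
Step 3: Since n is odd, the median is the middle value at position 3: 7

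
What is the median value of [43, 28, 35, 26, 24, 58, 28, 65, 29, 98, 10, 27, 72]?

29

Step 1: Sort the data in ascending order: [10, 24, 26, 27, 28, 28, 29, 35, 43, 58, 65, 72, 98]
Step 2: The number of values is n = 13.
Step 3: Since n is odd, the median is the middle value at position 7: 29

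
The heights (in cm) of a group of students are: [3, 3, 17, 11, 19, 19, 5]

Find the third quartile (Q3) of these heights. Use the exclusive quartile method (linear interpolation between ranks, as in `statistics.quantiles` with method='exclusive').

19

Step 1: Sort the data: [3, 3, 5, 11, 17, 19, 19]
Step 2: n = 7
Step 3: Using the exclusive quartile method:
  Q1 = 3
  Q2 (median) = 11
  Q3 = 19
  IQR = Q3 - Q1 = 19 - 3 = 16
Step 4: Q3 = 19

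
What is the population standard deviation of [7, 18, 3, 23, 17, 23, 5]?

7.905

Step 1: Compute the mean: 13.7143
Step 2: Sum of squared deviations from the mean: 437.4286
Step 3: Population variance = 437.4286 / 7 = 62.4898
Step 4: Standard deviation = sqrt(62.4898) = 7.905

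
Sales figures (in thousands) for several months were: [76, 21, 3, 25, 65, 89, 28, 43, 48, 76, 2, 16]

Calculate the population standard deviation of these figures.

28.5745

Step 1: Compute the mean: 41
Step 2: Sum of squared deviations from the mean: 9798
Step 3: Population variance = 9798 / 12 = 816.5
Step 4: Standard deviation = sqrt(816.5) = 28.5745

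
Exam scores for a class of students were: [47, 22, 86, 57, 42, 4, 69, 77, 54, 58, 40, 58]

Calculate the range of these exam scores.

82

Step 1: Identify the maximum value: max = 86
Step 2: Identify the minimum value: min = 4
Step 3: Range = max - min = 86 - 4 = 82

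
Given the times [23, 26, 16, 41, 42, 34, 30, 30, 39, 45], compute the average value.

32.6

Step 1: Sum all values: 23 + 26 + 16 + 41 + 42 + 34 + 30 + 30 + 39 + 45 = 326
Step 2: Count the number of values: n = 10
Step 3: Mean = sum / n = 326 / 10 = 32.6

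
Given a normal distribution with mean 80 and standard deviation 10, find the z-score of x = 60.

-2

Step 1: Recall the z-score formula: z = (x - mu) / sigma
Step 2: Substitute values: z = (60 - 80) / 10
Step 3: z = -20 / 10 = -2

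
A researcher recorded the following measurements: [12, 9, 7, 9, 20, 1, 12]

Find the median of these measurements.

9

Step 1: Sort the data in ascending order: [1, 7, 9, 9, 12, 12, 20]
Step 2: The number of values is n = 7.
Step 3: Since n is odd, the median is the middle value at position 4: 9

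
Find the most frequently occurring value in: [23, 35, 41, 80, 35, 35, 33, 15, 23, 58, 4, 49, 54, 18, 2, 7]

35

Step 1: Count the frequency of each value:
  2: appears 1 time(s)
  4: appears 1 time(s)
  7: appears 1 time(s)
  15: appears 1 time(s)
  18: appears 1 time(s)
  23: appears 2 time(s)
  33: appears 1 time(s)
  35: appears 3 time(s)
  41: appears 1 time(s)
  49: appears 1 time(s)
  54: appears 1 time(s)
  58: appears 1 time(s)
  80: appears 1 time(s)
Step 2: The value 35 appears most frequently (3 times).
Step 3: Mode = 35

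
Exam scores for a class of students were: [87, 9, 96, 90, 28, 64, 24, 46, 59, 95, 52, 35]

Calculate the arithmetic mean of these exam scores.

57.0833

Step 1: Sum all values: 87 + 9 + 96 + 90 + 28 + 64 + 24 + 46 + 59 + 95 + 52 + 35 = 685
Step 2: Count the number of values: n = 12
Step 3: Mean = sum / n = 685 / 12 = 57.0833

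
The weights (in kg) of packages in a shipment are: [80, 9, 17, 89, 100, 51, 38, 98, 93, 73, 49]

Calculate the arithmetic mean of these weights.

63.3636

Step 1: Sum all values: 80 + 9 + 17 + 89 + 100 + 51 + 38 + 98 + 93 + 73 + 49 = 697
Step 2: Count the number of values: n = 11
Step 3: Mean = sum / n = 697 / 11 = 63.3636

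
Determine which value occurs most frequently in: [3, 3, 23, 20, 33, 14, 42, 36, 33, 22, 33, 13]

33

Step 1: Count the frequency of each value:
  3: appears 2 time(s)
  13: appears 1 time(s)
  14: appears 1 time(s)
  20: appears 1 time(s)
  22: appears 1 time(s)
  23: appears 1 time(s)
  33: appears 3 time(s)
  36: appears 1 time(s)
  42: appears 1 time(s)
Step 2: The value 33 appears most frequently (3 times).
Step 3: Mode = 33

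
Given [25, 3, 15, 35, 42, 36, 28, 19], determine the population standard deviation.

11.9262

Step 1: Compute the mean: 25.375
Step 2: Sum of squared deviations from the mean: 1137.875
Step 3: Population variance = 1137.875 / 8 = 142.2344
Step 4: Standard deviation = sqrt(142.2344) = 11.9262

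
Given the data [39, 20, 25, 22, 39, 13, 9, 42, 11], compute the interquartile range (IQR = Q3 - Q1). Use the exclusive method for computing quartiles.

27

Step 1: Sort the data: [9, 11, 13, 20, 22, 25, 39, 39, 42]
Step 2: n = 9
Step 3: Using the exclusive quartile method:
  Q1 = 12
  Q2 (median) = 22
  Q3 = 39
  IQR = Q3 - Q1 = 39 - 12 = 27
Step 4: IQR = 27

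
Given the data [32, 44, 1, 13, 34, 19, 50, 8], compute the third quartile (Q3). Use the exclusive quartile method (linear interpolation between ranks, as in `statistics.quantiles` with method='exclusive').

41.5

Step 1: Sort the data: [1, 8, 13, 19, 32, 34, 44, 50]
Step 2: n = 8
Step 3: Using the exclusive quartile method:
  Q1 = 9.25
  Q2 (median) = 25.5
  Q3 = 41.5
  IQR = Q3 - Q1 = 41.5 - 9.25 = 32.25
Step 4: Q3 = 41.5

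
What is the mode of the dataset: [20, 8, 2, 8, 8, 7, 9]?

8

Step 1: Count the frequency of each value:
  2: appears 1 time(s)
  7: appears 1 time(s)
  8: appears 3 time(s)
  9: appears 1 time(s)
  20: appears 1 time(s)
Step 2: The value 8 appears most frequently (3 times).
Step 3: Mode = 8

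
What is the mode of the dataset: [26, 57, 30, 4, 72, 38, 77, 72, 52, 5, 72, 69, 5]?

72

Step 1: Count the frequency of each value:
  4: appears 1 time(s)
  5: appears 2 time(s)
  26: appears 1 time(s)
  30: appears 1 time(s)
  38: appears 1 time(s)
  52: appears 1 time(s)
  57: appears 1 time(s)
  69: appears 1 time(s)
  72: appears 3 time(s)
  77: appears 1 time(s)
Step 2: The value 72 appears most frequently (3 times).
Step 3: Mode = 72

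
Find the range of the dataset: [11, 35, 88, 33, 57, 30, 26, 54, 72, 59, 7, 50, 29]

81

Step 1: Identify the maximum value: max = 88
Step 2: Identify the minimum value: min = 7
Step 3: Range = max - min = 88 - 7 = 81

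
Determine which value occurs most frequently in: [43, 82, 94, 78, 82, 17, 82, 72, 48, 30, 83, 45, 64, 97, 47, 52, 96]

82

Step 1: Count the frequency of each value:
  17: appears 1 time(s)
  30: appears 1 time(s)
  43: appears 1 time(s)
  45: appears 1 time(s)
  47: appears 1 time(s)
  48: appears 1 time(s)
  52: appears 1 time(s)
  64: appears 1 time(s)
  72: appears 1 time(s)
  78: appears 1 time(s)
  82: appears 3 time(s)
  83: appears 1 time(s)
  94: appears 1 time(s)
  96: appears 1 time(s)
  97: appears 1 time(s)
Step 2: The value 82 appears most frequently (3 times).
Step 3: Mode = 82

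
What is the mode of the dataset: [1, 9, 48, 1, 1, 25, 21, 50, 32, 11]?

1

Step 1: Count the frequency of each value:
  1: appears 3 time(s)
  9: appears 1 time(s)
  11: appears 1 time(s)
  21: appears 1 time(s)
  25: appears 1 time(s)
  32: appears 1 time(s)
  48: appears 1 time(s)
  50: appears 1 time(s)
Step 2: The value 1 appears most frequently (3 times).
Step 3: Mode = 1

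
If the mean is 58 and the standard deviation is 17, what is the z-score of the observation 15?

-2.5294

Step 1: Recall the z-score formula: z = (x - mu) / sigma
Step 2: Substitute values: z = (15 - 58) / 17
Step 3: z = -43 / 17 = -2.5294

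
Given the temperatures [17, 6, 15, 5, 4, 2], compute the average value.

8.1667

Step 1: Sum all values: 17 + 6 + 15 + 5 + 4 + 2 = 49
Step 2: Count the number of values: n = 6
Step 3: Mean = sum / n = 49 / 6 = 8.1667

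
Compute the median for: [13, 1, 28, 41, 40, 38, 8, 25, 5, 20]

22.5

Step 1: Sort the data in ascending order: [1, 5, 8, 13, 20, 25, 28, 38, 40, 41]
Step 2: The number of values is n = 10.
Step 3: Since n is even, the median is the average of positions 5 and 6:
  Median = (20 + 25) / 2 = 22.5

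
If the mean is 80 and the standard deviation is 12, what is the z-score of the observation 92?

1

Step 1: Recall the z-score formula: z = (x - mu) / sigma
Step 2: Substitute values: z = (92 - 80) / 12
Step 3: z = 12 / 12 = 1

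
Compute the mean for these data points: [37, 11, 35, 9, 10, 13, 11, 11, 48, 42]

22.7

Step 1: Sum all values: 37 + 11 + 35 + 9 + 10 + 13 + 11 + 11 + 48 + 42 = 227
Step 2: Count the number of values: n = 10
Step 3: Mean = sum / n = 227 / 10 = 22.7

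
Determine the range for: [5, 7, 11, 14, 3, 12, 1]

13

Step 1: Identify the maximum value: max = 14
Step 2: Identify the minimum value: min = 1
Step 3: Range = max - min = 14 - 1 = 13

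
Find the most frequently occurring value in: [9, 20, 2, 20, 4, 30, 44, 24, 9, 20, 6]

20

Step 1: Count the frequency of each value:
  2: appears 1 time(s)
  4: appears 1 time(s)
  6: appears 1 time(s)
  9: appears 2 time(s)
  20: appears 3 time(s)
  24: appears 1 time(s)
  30: appears 1 time(s)
  44: appears 1 time(s)
Step 2: The value 20 appears most frequently (3 times).
Step 3: Mode = 20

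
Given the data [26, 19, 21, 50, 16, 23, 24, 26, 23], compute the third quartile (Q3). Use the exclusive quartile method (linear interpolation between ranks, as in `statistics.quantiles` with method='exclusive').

26

Step 1: Sort the data: [16, 19, 21, 23, 23, 24, 26, 26, 50]
Step 2: n = 9
Step 3: Using the exclusive quartile method:
  Q1 = 20
  Q2 (median) = 23
  Q3 = 26
  IQR = Q3 - Q1 = 26 - 20 = 6
Step 4: Q3 = 26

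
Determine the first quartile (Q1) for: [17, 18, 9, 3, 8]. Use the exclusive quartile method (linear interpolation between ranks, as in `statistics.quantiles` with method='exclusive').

5.5

Step 1: Sort the data: [3, 8, 9, 17, 18]
Step 2: n = 5
Step 3: Using the exclusive quartile method:
  Q1 = 5.5
  Q2 (median) = 9
  Q3 = 17.5
  IQR = Q3 - Q1 = 17.5 - 5.5 = 12
Step 4: Q1 = 5.5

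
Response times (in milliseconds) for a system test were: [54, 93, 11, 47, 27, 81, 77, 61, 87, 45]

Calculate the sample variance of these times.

715.5667

Step 1: Compute the mean: (54 + 93 + 11 + 47 + 27 + 81 + 77 + 61 + 87 + 45) / 10 = 58.3
Step 2: Compute squared deviations from the mean:
  (54 - 58.3)^2 = 18.49
  (93 - 58.3)^2 = 1204.09
  (11 - 58.3)^2 = 2237.29
  (47 - 58.3)^2 = 127.69
  (27 - 58.3)^2 = 979.69
  (81 - 58.3)^2 = 515.29
  (77 - 58.3)^2 = 349.69
  (61 - 58.3)^2 = 7.29
  (87 - 58.3)^2 = 823.69
  (45 - 58.3)^2 = 176.89
Step 3: Sum of squared deviations = 6440.1
Step 4: Sample variance = 6440.1 / 9 = 715.5667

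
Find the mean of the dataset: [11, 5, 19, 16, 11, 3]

10.8333

Step 1: Sum all values: 11 + 5 + 19 + 16 + 11 + 3 = 65
Step 2: Count the number of values: n = 6
Step 3: Mean = sum / n = 65 / 6 = 10.8333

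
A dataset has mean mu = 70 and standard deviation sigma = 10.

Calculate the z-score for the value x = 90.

2

Step 1: Recall the z-score formula: z = (x - mu) / sigma
Step 2: Substitute values: z = (90 - 70) / 10
Step 3: z = 20 / 10 = 2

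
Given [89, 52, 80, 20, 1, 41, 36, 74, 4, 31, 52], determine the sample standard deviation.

29.3505

Step 1: Compute the mean: 43.6364
Step 2: Sum of squared deviations from the mean: 8614.5455
Step 3: Sample variance = 8614.5455 / 10 = 861.4545
Step 4: Standard deviation = sqrt(861.4545) = 29.3505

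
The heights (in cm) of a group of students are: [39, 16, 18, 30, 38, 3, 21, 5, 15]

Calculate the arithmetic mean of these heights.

20.5556

Step 1: Sum all values: 39 + 16 + 18 + 30 + 38 + 3 + 21 + 5 + 15 = 185
Step 2: Count the number of values: n = 9
Step 3: Mean = sum / n = 185 / 9 = 20.5556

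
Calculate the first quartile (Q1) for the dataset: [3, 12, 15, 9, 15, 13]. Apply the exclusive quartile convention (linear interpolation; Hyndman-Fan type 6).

7.5

Step 1: Sort the data: [3, 9, 12, 13, 15, 15]
Step 2: n = 6
Step 3: Using the exclusive quartile method:
  Q1 = 7.5
  Q2 (median) = 12.5
  Q3 = 15
  IQR = Q3 - Q1 = 15 - 7.5 = 7.5
Step 4: Q1 = 7.5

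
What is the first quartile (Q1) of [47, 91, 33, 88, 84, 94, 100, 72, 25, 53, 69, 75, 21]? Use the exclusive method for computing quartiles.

40

Step 1: Sort the data: [21, 25, 33, 47, 53, 69, 72, 75, 84, 88, 91, 94, 100]
Step 2: n = 13
Step 3: Using the exclusive quartile method:
  Q1 = 40
  Q2 (median) = 72
  Q3 = 89.5
  IQR = Q3 - Q1 = 89.5 - 40 = 49.5
Step 4: Q1 = 40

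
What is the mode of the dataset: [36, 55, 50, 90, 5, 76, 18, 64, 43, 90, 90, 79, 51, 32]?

90

Step 1: Count the frequency of each value:
  5: appears 1 time(s)
  18: appears 1 time(s)
  32: appears 1 time(s)
  36: appears 1 time(s)
  43: appears 1 time(s)
  50: appears 1 time(s)
  51: appears 1 time(s)
  55: appears 1 time(s)
  64: appears 1 time(s)
  76: appears 1 time(s)
  79: appears 1 time(s)
  90: appears 3 time(s)
Step 2: The value 90 appears most frequently (3 times).
Step 3: Mode = 90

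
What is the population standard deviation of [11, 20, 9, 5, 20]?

6.0332

Step 1: Compute the mean: 13
Step 2: Sum of squared deviations from the mean: 182
Step 3: Population variance = 182 / 5 = 36.4
Step 4: Standard deviation = sqrt(36.4) = 6.0332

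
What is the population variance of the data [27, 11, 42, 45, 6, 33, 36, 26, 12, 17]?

166.65

Step 1: Compute the mean: (27 + 11 + 42 + 45 + 6 + 33 + 36 + 26 + 12 + 17) / 10 = 25.5
Step 2: Compute squared deviations from the mean:
  (27 - 25.5)^2 = 2.25
  (11 - 25.5)^2 = 210.25
  (42 - 25.5)^2 = 272.25
  (45 - 25.5)^2 = 380.25
  (6 - 25.5)^2 = 380.25
  (33 - 25.5)^2 = 56.25
  (36 - 25.5)^2 = 110.25
  (26 - 25.5)^2 = 0.25
  (12 - 25.5)^2 = 182.25
  (17 - 25.5)^2 = 72.25
Step 3: Sum of squared deviations = 1666.5
Step 4: Population variance = 1666.5 / 10 = 166.65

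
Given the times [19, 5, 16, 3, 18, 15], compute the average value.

12.6667

Step 1: Sum all values: 19 + 5 + 16 + 3 + 18 + 15 = 76
Step 2: Count the number of values: n = 6
Step 3: Mean = sum / n = 76 / 6 = 12.6667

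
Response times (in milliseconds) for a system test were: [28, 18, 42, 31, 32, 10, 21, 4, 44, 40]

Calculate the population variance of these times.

166

Step 1: Compute the mean: (28 + 18 + 42 + 31 + 32 + 10 + 21 + 4 + 44 + 40) / 10 = 27
Step 2: Compute squared deviations from the mean:
  (28 - 27)^2 = 1
  (18 - 27)^2 = 81
  (42 - 27)^2 = 225
  (31 - 27)^2 = 16
  (32 - 27)^2 = 25
  (10 - 27)^2 = 289
  (21 - 27)^2 = 36
  (4 - 27)^2 = 529
  (44 - 27)^2 = 289
  (40 - 27)^2 = 169
Step 3: Sum of squared deviations = 1660
Step 4: Population variance = 1660 / 10 = 166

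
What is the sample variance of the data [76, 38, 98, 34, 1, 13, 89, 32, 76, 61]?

1084.4

Step 1: Compute the mean: (76 + 38 + 98 + 34 + 1 + 13 + 89 + 32 + 76 + 61) / 10 = 51.8
Step 2: Compute squared deviations from the mean:
  (76 - 51.8)^2 = 585.64
  (38 - 51.8)^2 = 190.44
  (98 - 51.8)^2 = 2134.44
  (34 - 51.8)^2 = 316.84
  (1 - 51.8)^2 = 2580.64
  (13 - 51.8)^2 = 1505.44
  (89 - 51.8)^2 = 1383.84
  (32 - 51.8)^2 = 392.04
  (76 - 51.8)^2 = 585.64
  (61 - 51.8)^2 = 84.64
Step 3: Sum of squared deviations = 9759.6
Step 4: Sample variance = 9759.6 / 9 = 1084.4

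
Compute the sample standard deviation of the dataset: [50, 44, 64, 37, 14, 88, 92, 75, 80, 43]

25.2149

Step 1: Compute the mean: 58.7
Step 2: Sum of squared deviations from the mean: 5722.1
Step 3: Sample variance = 5722.1 / 9 = 635.7889
Step 4: Standard deviation = sqrt(635.7889) = 25.2149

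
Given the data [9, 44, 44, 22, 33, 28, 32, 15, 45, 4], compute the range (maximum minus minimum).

41

Step 1: Identify the maximum value: max = 45
Step 2: Identify the minimum value: min = 4
Step 3: Range = max - min = 45 - 4 = 41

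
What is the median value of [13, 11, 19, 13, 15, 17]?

14

Step 1: Sort the data in ascending order: [11, 13, 13, 15, 17, 19]
Step 2: The number of values is n = 6.
Step 3: Since n is even, the median is the average of positions 3 and 4:
  Median = (13 + 15) / 2 = 14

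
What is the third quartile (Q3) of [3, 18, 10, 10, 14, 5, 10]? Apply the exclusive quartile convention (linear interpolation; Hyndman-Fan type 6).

14

Step 1: Sort the data: [3, 5, 10, 10, 10, 14, 18]
Step 2: n = 7
Step 3: Using the exclusive quartile method:
  Q1 = 5
  Q2 (median) = 10
  Q3 = 14
  IQR = Q3 - Q1 = 14 - 5 = 9
Step 4: Q3 = 14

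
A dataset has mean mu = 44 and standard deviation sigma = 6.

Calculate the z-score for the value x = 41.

-0.5

Step 1: Recall the z-score formula: z = (x - mu) / sigma
Step 2: Substitute values: z = (41 - 44) / 6
Step 3: z = -3 / 6 = -0.5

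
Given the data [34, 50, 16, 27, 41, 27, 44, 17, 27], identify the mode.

27

Step 1: Count the frequency of each value:
  16: appears 1 time(s)
  17: appears 1 time(s)
  27: appears 3 time(s)
  34: appears 1 time(s)
  41: appears 1 time(s)
  44: appears 1 time(s)
  50: appears 1 time(s)
Step 2: The value 27 appears most frequently (3 times).
Step 3: Mode = 27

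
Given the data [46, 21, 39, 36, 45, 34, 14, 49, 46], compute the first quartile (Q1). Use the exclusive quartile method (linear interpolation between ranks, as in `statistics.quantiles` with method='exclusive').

27.5

Step 1: Sort the data: [14, 21, 34, 36, 39, 45, 46, 46, 49]
Step 2: n = 9
Step 3: Using the exclusive quartile method:
  Q1 = 27.5
  Q2 (median) = 39
  Q3 = 46
  IQR = Q3 - Q1 = 46 - 27.5 = 18.5
Step 4: Q1 = 27.5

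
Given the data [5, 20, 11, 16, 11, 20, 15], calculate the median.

15

Step 1: Sort the data in ascending order: [5, 11, 11, 15, 16, 20, 20]
Step 2: The number of values is n = 7.
Step 3: Since n is odd, the median is the middle value at position 4: 15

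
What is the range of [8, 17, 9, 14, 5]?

12

Step 1: Identify the maximum value: max = 17
Step 2: Identify the minimum value: min = 5
Step 3: Range = max - min = 17 - 5 = 12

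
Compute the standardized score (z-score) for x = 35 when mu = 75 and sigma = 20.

-2

Step 1: Recall the z-score formula: z = (x - mu) / sigma
Step 2: Substitute values: z = (35 - 75) / 20
Step 3: z = -40 / 20 = -2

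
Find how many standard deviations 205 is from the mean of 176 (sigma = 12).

2.4167

Step 1: Recall the z-score formula: z = (x - mu) / sigma
Step 2: Substitute values: z = (205 - 176) / 12
Step 3: z = 29 / 12 = 2.4167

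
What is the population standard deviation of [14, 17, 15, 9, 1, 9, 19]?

5.6821

Step 1: Compute the mean: 12
Step 2: Sum of squared deviations from the mean: 226
Step 3: Population variance = 226 / 7 = 32.2857
Step 4: Standard deviation = sqrt(32.2857) = 5.6821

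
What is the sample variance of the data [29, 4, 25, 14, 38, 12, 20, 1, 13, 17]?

125.7889

Step 1: Compute the mean: (29 + 4 + 25 + 14 + 38 + 12 + 20 + 1 + 13 + 17) / 10 = 17.3
Step 2: Compute squared deviations from the mean:
  (29 - 17.3)^2 = 136.89
  (4 - 17.3)^2 = 176.89
  (25 - 17.3)^2 = 59.29
  (14 - 17.3)^2 = 10.89
  (38 - 17.3)^2 = 428.49
  (12 - 17.3)^2 = 28.09
  (20 - 17.3)^2 = 7.29
  (1 - 17.3)^2 = 265.69
  (13 - 17.3)^2 = 18.49
  (17 - 17.3)^2 = 0.09
Step 3: Sum of squared deviations = 1132.1
Step 4: Sample variance = 1132.1 / 9 = 125.7889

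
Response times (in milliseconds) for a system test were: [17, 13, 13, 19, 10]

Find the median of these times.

13

Step 1: Sort the data in ascending order: [10, 13, 13, 17, 19]
Step 2: The number of values is n = 5.
Step 3: Since n is odd, the median is the middle value at position 3: 13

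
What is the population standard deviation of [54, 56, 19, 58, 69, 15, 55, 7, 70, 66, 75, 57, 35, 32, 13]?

22.3123

Step 1: Compute the mean: 45.4
Step 2: Sum of squared deviations from the mean: 7467.6
Step 3: Population variance = 7467.6 / 15 = 497.84
Step 4: Standard deviation = sqrt(497.84) = 22.3123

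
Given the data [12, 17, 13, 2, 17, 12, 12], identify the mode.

12

Step 1: Count the frequency of each value:
  2: appears 1 time(s)
  12: appears 3 time(s)
  13: appears 1 time(s)
  17: appears 2 time(s)
Step 2: The value 12 appears most frequently (3 times).
Step 3: Mode = 12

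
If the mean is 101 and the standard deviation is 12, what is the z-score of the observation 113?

1

Step 1: Recall the z-score formula: z = (x - mu) / sigma
Step 2: Substitute values: z = (113 - 101) / 12
Step 3: z = 12 / 12 = 1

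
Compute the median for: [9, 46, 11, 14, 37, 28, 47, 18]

23

Step 1: Sort the data in ascending order: [9, 11, 14, 18, 28, 37, 46, 47]
Step 2: The number of values is n = 8.
Step 3: Since n is even, the median is the average of positions 4 and 5:
  Median = (18 + 28) / 2 = 23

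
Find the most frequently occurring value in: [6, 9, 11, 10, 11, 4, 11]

11

Step 1: Count the frequency of each value:
  4: appears 1 time(s)
  6: appears 1 time(s)
  9: appears 1 time(s)
  10: appears 1 time(s)
  11: appears 3 time(s)
Step 2: The value 11 appears most frequently (3 times).
Step 3: Mode = 11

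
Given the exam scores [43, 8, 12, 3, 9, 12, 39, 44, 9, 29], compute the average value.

20.8

Step 1: Sum all values: 43 + 8 + 12 + 3 + 9 + 12 + 39 + 44 + 9 + 29 = 208
Step 2: Count the number of values: n = 10
Step 3: Mean = sum / n = 208 / 10 = 20.8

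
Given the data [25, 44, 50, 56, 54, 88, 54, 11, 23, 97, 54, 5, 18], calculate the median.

50

Step 1: Sort the data in ascending order: [5, 11, 18, 23, 25, 44, 50, 54, 54, 54, 56, 88, 97]
Step 2: The number of values is n = 13.
Step 3: Since n is odd, the median is the middle value at position 7: 50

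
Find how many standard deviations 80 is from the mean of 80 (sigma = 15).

0

Step 1: Recall the z-score formula: z = (x - mu) / sigma
Step 2: Substitute values: z = (80 - 80) / 15
Step 3: z = 0 / 15 = 0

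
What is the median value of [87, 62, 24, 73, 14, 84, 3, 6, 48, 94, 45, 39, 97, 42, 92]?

48

Step 1: Sort the data in ascending order: [3, 6, 14, 24, 39, 42, 45, 48, 62, 73, 84, 87, 92, 94, 97]
Step 2: The number of values is n = 15.
Step 3: Since n is odd, the median is the middle value at position 8: 48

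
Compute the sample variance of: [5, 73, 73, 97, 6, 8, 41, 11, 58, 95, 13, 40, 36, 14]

1110.5275

Step 1: Compute the mean: (5 + 73 + 73 + 97 + 6 + 8 + 41 + 11 + 58 + 95 + 13 + 40 + 36 + 14) / 14 = 40.7143
Step 2: Compute squared deviations from the mean:
  (5 - 40.7143)^2 = 1275.5102
  (73 - 40.7143)^2 = 1042.3673
  (73 - 40.7143)^2 = 1042.3673
  (97 - 40.7143)^2 = 3168.0816
  (6 - 40.7143)^2 = 1205.0816
  (8 - 40.7143)^2 = 1070.2245
  (41 - 40.7143)^2 = 0.0816
  (11 - 40.7143)^2 = 882.9388
  (58 - 40.7143)^2 = 298.7959
  (95 - 40.7143)^2 = 2946.9388
  (13 - 40.7143)^2 = 768.0816
  (40 - 40.7143)^2 = 0.5102
  (36 - 40.7143)^2 = 22.2245
  (14 - 40.7143)^2 = 713.6531
Step 3: Sum of squared deviations = 14436.8571
Step 4: Sample variance = 14436.8571 / 13 = 1110.5275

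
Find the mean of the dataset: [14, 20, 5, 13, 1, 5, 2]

8.5714

Step 1: Sum all values: 14 + 20 + 5 + 13 + 1 + 5 + 2 = 60
Step 2: Count the number of values: n = 7
Step 3: Mean = sum / n = 60 / 7 = 8.5714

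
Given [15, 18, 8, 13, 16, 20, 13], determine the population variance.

13.0612

Step 1: Compute the mean: (15 + 18 + 8 + 13 + 16 + 20 + 13) / 7 = 14.7143
Step 2: Compute squared deviations from the mean:
  (15 - 14.7143)^2 = 0.0816
  (18 - 14.7143)^2 = 10.7959
  (8 - 14.7143)^2 = 45.0816
  (13 - 14.7143)^2 = 2.9388
  (16 - 14.7143)^2 = 1.6531
  (20 - 14.7143)^2 = 27.9388
  (13 - 14.7143)^2 = 2.9388
Step 3: Sum of squared deviations = 91.4286
Step 4: Population variance = 91.4286 / 7 = 13.0612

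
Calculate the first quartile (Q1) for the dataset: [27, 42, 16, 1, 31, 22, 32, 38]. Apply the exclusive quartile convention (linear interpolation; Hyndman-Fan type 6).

17.5

Step 1: Sort the data: [1, 16, 22, 27, 31, 32, 38, 42]
Step 2: n = 8
Step 3: Using the exclusive quartile method:
  Q1 = 17.5
  Q2 (median) = 29
  Q3 = 36.5
  IQR = Q3 - Q1 = 36.5 - 17.5 = 19
Step 4: Q1 = 17.5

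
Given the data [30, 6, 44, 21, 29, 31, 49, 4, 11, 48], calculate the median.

29.5

Step 1: Sort the data in ascending order: [4, 6, 11, 21, 29, 30, 31, 44, 48, 49]
Step 2: The number of values is n = 10.
Step 3: Since n is even, the median is the average of positions 5 and 6:
  Median = (29 + 30) / 2 = 29.5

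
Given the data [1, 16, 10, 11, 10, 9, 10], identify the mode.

10

Step 1: Count the frequency of each value:
  1: appears 1 time(s)
  9: appears 1 time(s)
  10: appears 3 time(s)
  11: appears 1 time(s)
  16: appears 1 time(s)
Step 2: The value 10 appears most frequently (3 times).
Step 3: Mode = 10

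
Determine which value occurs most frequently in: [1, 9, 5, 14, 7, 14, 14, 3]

14

Step 1: Count the frequency of each value:
  1: appears 1 time(s)
  3: appears 1 time(s)
  5: appears 1 time(s)
  7: appears 1 time(s)
  9: appears 1 time(s)
  14: appears 3 time(s)
Step 2: The value 14 appears most frequently (3 times).
Step 3: Mode = 14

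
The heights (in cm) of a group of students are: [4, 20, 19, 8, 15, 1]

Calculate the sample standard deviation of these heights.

7.9854

Step 1: Compute the mean: 11.1667
Step 2: Sum of squared deviations from the mean: 318.8333
Step 3: Sample variance = 318.8333 / 5 = 63.7667
Step 4: Standard deviation = sqrt(63.7667) = 7.9854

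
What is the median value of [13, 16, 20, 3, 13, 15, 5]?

13

Step 1: Sort the data in ascending order: [3, 5, 13, 13, 15, 16, 20]
Step 2: The number of values is n = 7.
Step 3: Since n is odd, the median is the middle value at position 4: 13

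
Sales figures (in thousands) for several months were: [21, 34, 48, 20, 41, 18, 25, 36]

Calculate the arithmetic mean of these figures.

30.375

Step 1: Sum all values: 21 + 34 + 48 + 20 + 41 + 18 + 25 + 36 = 243
Step 2: Count the number of values: n = 8
Step 3: Mean = sum / n = 243 / 8 = 30.375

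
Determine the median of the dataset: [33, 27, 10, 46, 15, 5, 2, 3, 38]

15

Step 1: Sort the data in ascending order: [2, 3, 5, 10, 15, 27, 33, 38, 46]
Step 2: The number of values is n = 9.
Step 3: Since n is odd, the median is the middle value at position 5: 15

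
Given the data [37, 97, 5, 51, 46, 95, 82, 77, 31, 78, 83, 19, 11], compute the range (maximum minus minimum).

92

Step 1: Identify the maximum value: max = 97
Step 2: Identify the minimum value: min = 5
Step 3: Range = max - min = 97 - 5 = 92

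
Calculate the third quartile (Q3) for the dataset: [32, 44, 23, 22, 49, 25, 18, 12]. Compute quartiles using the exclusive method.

41

Step 1: Sort the data: [12, 18, 22, 23, 25, 32, 44, 49]
Step 2: n = 8
Step 3: Using the exclusive quartile method:
  Q1 = 19
  Q2 (median) = 24
  Q3 = 41
  IQR = Q3 - Q1 = 41 - 19 = 22
Step 4: Q3 = 41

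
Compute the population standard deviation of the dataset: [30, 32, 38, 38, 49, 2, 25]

13.6262

Step 1: Compute the mean: 30.5714
Step 2: Sum of squared deviations from the mean: 1299.7143
Step 3: Population variance = 1299.7143 / 7 = 185.6735
Step 4: Standard deviation = sqrt(185.6735) = 13.6262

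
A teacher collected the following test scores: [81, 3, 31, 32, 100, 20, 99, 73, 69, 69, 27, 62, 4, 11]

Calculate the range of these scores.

97

Step 1: Identify the maximum value: max = 100
Step 2: Identify the minimum value: min = 3
Step 3: Range = max - min = 100 - 3 = 97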